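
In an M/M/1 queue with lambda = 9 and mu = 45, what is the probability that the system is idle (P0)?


P0 = 1 - rho = 1 - 9/45 = 0.8

0.8


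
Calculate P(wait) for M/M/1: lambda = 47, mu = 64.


P(wait) = rho = lambda/mu = 47/64 = 0.7344

0.7344


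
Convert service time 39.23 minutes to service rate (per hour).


mu = 60 / avg_service_time = 60 / 39.23 = 1.53 per hour

1.53 per hour


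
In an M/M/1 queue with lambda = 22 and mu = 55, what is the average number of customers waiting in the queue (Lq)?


rho = 22/55; Lq = rho^2/(1-rho) = 0.27

0.27


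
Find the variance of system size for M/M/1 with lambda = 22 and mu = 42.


rho = 22/42; Var(N) = rho/(1-rho)^2 = 2.31

2.31


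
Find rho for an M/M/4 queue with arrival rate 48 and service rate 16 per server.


rho = lambda/(c*mu) = 48/(4*16) = 0.75

0.75


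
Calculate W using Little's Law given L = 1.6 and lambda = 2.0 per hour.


W = L / lambda = 1.6 / 2.0 = 0.8 hours

0.8 hours


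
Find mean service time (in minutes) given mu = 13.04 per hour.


Mean service time = 60/mu = 60/13.04 = 4.6 minutes

4.6 minutes


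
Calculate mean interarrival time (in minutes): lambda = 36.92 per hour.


Mean interarrival time = 60/lambda = 60/36.92 = 1.63 minutes

1.63 minutes


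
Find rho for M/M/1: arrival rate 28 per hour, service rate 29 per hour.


rho = lambda/mu = 28/29 = 0.9655

0.9655


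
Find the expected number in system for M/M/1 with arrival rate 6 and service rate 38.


rho = 6/38; L = rho/(1-rho) = 0.19

0.19


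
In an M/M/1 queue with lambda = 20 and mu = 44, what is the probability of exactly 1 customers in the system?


rho = 20/44; P(n) = (1-rho)*rho^n = (1-20/44)*(20/44)^1 = 0.2479

0.2479


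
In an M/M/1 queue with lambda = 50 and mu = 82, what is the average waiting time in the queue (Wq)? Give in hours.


rho = 50/82; Wq = rho/(mu - lambda) = 0.0191 hours

0.0191 hours


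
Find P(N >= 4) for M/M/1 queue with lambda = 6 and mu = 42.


P(N >= 4) = rho^4 = (6/42)^4 = 0.0004

0.0004


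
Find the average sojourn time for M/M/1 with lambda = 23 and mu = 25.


W = 1/(mu - lambda) = 1/(25 - 23) = 0.5 hours

0.5 hours


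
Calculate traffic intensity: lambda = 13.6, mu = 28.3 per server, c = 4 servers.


rho = lambda / (c * mu) = 13.6 / (4 * 28.3) = 0.1201

0.1201


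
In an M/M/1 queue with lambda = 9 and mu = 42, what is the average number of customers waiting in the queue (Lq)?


rho = 9/42; Lq = rho^2/(1-rho) = 0.06

0.06


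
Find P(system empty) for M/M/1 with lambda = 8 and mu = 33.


P0 = 1 - rho = 1 - 8/33 = 0.7576

0.7576


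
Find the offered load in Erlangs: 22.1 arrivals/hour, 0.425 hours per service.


Offered load a = lambda * E[S] = 22.1 * 0.425 = 9.39 Erlangs

9.39 Erlangs


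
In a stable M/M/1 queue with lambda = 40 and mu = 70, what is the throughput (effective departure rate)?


For a stable queue (lambda < mu), throughput = lambda = 40 per hour

40 per hour


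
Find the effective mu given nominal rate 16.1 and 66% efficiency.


Effective rate = mu * efficiency = 16.1 * 0.66 = 10.63 per hour

10.63 per hour


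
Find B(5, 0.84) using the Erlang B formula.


B(N,A) = (A^N/N!) / sum(A^k/k!, k=0..N) with N=5, A=0.84 = 0.0015

0.0015


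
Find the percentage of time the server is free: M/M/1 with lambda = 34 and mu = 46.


Idle fraction = (1 - rho) * 100 = (1 - 34/46) * 100 = 26.1%

26.1%


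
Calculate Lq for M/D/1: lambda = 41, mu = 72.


M/D/1: Lq = rho^2 / (2*(1-rho)) where rho = 41/72; Lq = 0.38

0.38


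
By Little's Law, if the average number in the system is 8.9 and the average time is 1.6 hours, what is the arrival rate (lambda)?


lambda = L / W = 8.9 / 1.6 = 5.56 per hour

5.56 per hour


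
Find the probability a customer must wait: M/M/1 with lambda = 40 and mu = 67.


P(wait) = rho = lambda/mu = 40/67 = 0.597

0.597


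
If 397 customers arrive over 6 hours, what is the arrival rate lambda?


lambda = total arrivals / time = 397 / 6 = 66.17 per hour

66.17 per hour


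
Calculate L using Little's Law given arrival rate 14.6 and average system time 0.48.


L = lambda * W = 14.6 * 0.48 = 7.01

7.01


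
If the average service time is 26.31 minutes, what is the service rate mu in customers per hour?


mu = 60 / avg_service_time = 60 / 26.31 = 2.28 per hour

2.28 per hour


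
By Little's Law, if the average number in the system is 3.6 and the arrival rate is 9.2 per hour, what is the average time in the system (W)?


W = L / lambda = 3.6 / 9.2 = 0.3913 hours

0.3913 hours


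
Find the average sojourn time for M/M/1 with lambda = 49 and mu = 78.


W = 1/(mu - lambda) = 1/(78 - 49) = 0.0345 hours

0.0345 hours


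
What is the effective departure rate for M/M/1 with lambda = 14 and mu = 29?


For a stable queue (lambda < mu), throughput = lambda = 14 per hour

14 per hour


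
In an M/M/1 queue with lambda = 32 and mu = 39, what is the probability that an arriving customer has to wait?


P(wait) = rho = lambda/mu = 32/39 = 0.8205

0.8205


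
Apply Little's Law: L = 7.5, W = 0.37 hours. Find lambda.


lambda = L / W = 7.5 / 0.37 = 20.27 per hour

20.27 per hour


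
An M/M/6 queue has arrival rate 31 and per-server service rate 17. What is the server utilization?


rho = lambda/(c*mu) = 31/(6*17) = 0.3039

0.3039


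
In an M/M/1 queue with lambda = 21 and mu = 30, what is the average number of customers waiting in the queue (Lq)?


rho = 21/30; Lq = rho^2/(1-rho) = 1.63

1.63


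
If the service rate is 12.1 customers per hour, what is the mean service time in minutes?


Mean service time = 60/mu = 60/12.1 = 4.96 minutes

4.96 minutes


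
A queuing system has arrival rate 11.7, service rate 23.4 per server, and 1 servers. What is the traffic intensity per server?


rho = lambda / (c * mu) = 11.7 / (1 * 23.4) = 0.5

0.5


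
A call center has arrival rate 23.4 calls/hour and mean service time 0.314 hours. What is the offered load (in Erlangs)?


Offered load a = lambda * E[S] = 23.4 * 0.314 = 7.35 Erlangs

7.35 Erlangs


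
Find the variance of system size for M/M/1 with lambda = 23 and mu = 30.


rho = 23/30; Var(N) = rho/(1-rho)^2 = 14.08

14.08


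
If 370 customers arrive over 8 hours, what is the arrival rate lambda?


lambda = total arrivals / time = 370 / 8 = 46.25 per hour

46.25 per hour


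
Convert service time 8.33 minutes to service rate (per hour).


mu = 60 / avg_service_time = 60 / 8.33 = 7.2 per hour

7.2 per hour


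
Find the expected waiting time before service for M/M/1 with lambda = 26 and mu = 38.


rho = 26/38; Wq = rho/(mu - lambda) = 0.057 hours

0.057 hours


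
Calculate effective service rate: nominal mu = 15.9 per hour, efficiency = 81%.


Effective rate = mu * efficiency = 15.9 * 0.81 = 12.88 per hour

12.88 per hour


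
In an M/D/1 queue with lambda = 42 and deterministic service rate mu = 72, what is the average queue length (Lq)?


M/D/1: Lq = rho^2 / (2*(1-rho)) where rho = 42/72; Lq = 0.41

0.41


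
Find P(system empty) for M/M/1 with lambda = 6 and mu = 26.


P0 = 1 - rho = 1 - 6/26 = 0.7692

0.7692


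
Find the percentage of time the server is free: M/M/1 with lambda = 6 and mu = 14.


Idle fraction = (1 - rho) * 100 = (1 - 6/14) * 100 = 57.1%

57.1%


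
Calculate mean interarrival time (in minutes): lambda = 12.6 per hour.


Mean interarrival time = 60/lambda = 60/12.6 = 4.76 minutes

4.76 minutes


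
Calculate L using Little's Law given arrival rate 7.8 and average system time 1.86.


L = lambda * W = 7.8 * 1.86 = 14.51

14.51


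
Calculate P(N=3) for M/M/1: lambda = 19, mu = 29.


rho = 19/29; P(n) = (1-rho)*rho^n = (1-19/29)*(19/29)^3 = 0.097

0.097


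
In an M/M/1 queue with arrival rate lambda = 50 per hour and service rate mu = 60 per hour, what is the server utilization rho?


rho = lambda/mu = 50/60 = 0.8333

0.8333


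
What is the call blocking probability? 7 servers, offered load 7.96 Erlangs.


B(N,A) = (A^N/N!) / sum(A^k/k!, k=0..N) with N=7, A=7.96 = 0.3059

0.3059


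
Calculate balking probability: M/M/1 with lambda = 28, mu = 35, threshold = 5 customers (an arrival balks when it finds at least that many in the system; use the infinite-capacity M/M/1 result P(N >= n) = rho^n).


P(N >= 5) = rho^5 = (28/35)^5 = 0.3277

0.3277


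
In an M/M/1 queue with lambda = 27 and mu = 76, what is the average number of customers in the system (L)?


rho = 27/76; L = rho/(1-rho) = 0.55

0.55


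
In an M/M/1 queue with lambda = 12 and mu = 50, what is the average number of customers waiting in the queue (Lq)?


rho = 12/50; Lq = rho^2/(1-rho) = 0.08

0.08


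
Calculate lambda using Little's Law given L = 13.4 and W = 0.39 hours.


lambda = L / W = 13.4 / 0.39 = 34.36 per hour

34.36 per hour


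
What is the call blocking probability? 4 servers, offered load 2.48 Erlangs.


B(N,A) = (A^N/N!) / sum(A^k/k!, k=0..N) with N=4, A=2.48 = 0.1477

0.1477


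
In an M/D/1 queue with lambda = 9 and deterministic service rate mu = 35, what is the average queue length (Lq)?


M/D/1: Lq = rho^2 / (2*(1-rho)) where rho = 9/35; Lq = 0.04

0.04


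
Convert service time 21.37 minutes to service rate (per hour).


mu = 60 / avg_service_time = 60 / 21.37 = 2.81 per hour

2.81 per hour


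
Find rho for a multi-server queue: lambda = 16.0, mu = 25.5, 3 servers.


rho = lambda / (c * mu) = 16.0 / (3 * 25.5) = 0.2092

0.2092


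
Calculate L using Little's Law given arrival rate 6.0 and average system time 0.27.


L = lambda * W = 6.0 * 0.27 = 1.62

1.62


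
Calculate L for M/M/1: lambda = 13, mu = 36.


rho = 13/36; L = rho/(1-rho) = 0.57

0.57


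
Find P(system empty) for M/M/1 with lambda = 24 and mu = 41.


P0 = 1 - rho = 1 - 24/41 = 0.4146

0.4146


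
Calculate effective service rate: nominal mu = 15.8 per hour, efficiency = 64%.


Effective rate = mu * efficiency = 15.8 * 0.64 = 10.11 per hour

10.11 per hour


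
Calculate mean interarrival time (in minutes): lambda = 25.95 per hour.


Mean interarrival time = 60/lambda = 60/25.95 = 2.31 minutes

2.31 minutes


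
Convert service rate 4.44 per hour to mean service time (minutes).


Mean service time = 60/mu = 60/4.44 = 13.51 minutes

13.51 minutes


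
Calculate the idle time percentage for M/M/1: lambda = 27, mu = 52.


Idle fraction = (1 - rho) * 100 = (1 - 27/52) * 100 = 48.1%

48.1%


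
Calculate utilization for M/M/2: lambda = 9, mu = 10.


rho = lambda/(c*mu) = 9/(2*10) = 0.45

0.45


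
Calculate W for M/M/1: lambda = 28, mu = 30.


W = 1/(mu - lambda) = 1/(30 - 28) = 0.5 hours

0.5 hours


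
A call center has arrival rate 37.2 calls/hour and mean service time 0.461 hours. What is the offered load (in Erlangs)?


Offered load a = lambda * E[S] = 37.2 * 0.461 = 17.15 Erlangs

17.15 Erlangs


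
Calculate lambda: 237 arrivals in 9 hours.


lambda = total arrivals / time = 237 / 9 = 26.33 per hour

26.33 per hour


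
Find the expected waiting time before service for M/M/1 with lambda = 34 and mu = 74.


rho = 34/74; Wq = rho/(mu - lambda) = 0.0115 hours

0.0115 hours


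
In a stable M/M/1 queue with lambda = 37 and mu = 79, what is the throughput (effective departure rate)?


For a stable queue (lambda < mu), throughput = lambda = 37 per hour

37 per hour


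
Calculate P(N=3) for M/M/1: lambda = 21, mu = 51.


rho = 21/51; P(n) = (1-rho)*rho^n = (1-21/51)*(21/51)^3 = 0.0411

0.0411


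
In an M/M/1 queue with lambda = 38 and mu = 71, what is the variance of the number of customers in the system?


rho = 38/71; Var(N) = rho/(1-rho)^2 = 2.48

2.48


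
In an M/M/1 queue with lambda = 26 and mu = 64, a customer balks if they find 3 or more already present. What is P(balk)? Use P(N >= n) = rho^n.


P(N >= 3) = rho^3 = (26/64)^3 = 0.067

0.067


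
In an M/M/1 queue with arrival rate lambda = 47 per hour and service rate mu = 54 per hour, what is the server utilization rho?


rho = lambda/mu = 47/54 = 0.8704

0.8704


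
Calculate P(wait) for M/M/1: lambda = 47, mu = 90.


P(wait) = rho = lambda/mu = 47/90 = 0.5222

0.5222


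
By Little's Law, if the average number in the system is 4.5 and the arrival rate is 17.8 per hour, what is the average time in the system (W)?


W = L / lambda = 4.5 / 17.8 = 0.2528 hours

0.2528 hours


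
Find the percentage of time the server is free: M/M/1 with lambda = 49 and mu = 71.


Idle fraction = (1 - rho) * 100 = (1 - 49/71) * 100 = 31.0%

31.0%


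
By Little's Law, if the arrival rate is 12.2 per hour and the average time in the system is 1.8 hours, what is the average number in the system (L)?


L = lambda * W = 12.2 * 1.8 = 21.96

21.96


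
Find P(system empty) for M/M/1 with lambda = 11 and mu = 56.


P0 = 1 - rho = 1 - 11/56 = 0.8036

0.8036


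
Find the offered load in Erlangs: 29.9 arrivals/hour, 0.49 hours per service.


Offered load a = lambda * E[S] = 29.9 * 0.49 = 14.65 Erlangs

14.65 Erlangs


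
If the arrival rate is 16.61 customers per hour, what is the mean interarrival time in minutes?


Mean interarrival time = 60/lambda = 60/16.61 = 3.61 minutes

3.61 minutes


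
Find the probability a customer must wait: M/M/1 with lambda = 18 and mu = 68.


P(wait) = rho = lambda/mu = 18/68 = 0.2647

0.2647


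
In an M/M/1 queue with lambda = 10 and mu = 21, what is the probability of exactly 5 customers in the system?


rho = 10/21; P(n) = (1-rho)*rho^n = (1-10/21)*(10/21)^5 = 0.0128

0.0128


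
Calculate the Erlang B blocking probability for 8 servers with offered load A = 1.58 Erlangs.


B(N,A) = (A^N/N!) / sum(A^k/k!, k=0..N) with N=8, A=1.58 = 0.0002

0.0002


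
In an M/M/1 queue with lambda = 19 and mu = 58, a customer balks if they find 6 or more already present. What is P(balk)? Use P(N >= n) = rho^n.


P(N >= 6) = rho^6 = (19/58)^6 = 0.0012

0.0012


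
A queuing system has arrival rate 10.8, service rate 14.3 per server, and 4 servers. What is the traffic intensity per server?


rho = lambda / (c * mu) = 10.8 / (4 * 14.3) = 0.1888

0.1888


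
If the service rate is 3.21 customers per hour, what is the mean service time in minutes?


Mean service time = 60/mu = 60/3.21 = 18.69 minutes

18.69 minutes


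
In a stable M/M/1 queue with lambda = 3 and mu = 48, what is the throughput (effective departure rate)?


For a stable queue (lambda < mu), throughput = lambda = 3 per hour

3 per hour


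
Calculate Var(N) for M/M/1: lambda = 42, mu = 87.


rho = 42/87; Var(N) = rho/(1-rho)^2 = 1.8

1.8


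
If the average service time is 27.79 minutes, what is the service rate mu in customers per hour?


mu = 60 / avg_service_time = 60 / 27.79 = 2.16 per hour

2.16 per hour


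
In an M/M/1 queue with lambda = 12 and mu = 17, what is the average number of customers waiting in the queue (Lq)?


rho = 12/17; Lq = rho^2/(1-rho) = 1.69

1.69


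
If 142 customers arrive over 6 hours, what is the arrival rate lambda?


lambda = total arrivals / time = 142 / 6 = 23.67 per hour

23.67 per hour


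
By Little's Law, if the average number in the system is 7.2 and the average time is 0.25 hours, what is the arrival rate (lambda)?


lambda = L / W = 7.2 / 0.25 = 28.8 per hour

28.8 per hour


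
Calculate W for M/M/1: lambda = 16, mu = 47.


W = 1/(mu - lambda) = 1/(47 - 16) = 0.0323 hours

0.0323 hours


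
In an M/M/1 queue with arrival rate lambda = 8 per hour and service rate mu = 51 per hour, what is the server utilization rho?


rho = lambda/mu = 8/51 = 0.1569

0.1569


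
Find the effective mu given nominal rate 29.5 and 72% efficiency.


Effective rate = mu * efficiency = 29.5 * 0.72 = 21.24 per hour

21.24 per hour


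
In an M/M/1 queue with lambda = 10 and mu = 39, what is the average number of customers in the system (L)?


rho = 10/39; L = rho/(1-rho) = 0.34

0.34


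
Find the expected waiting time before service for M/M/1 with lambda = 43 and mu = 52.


rho = 43/52; Wq = rho/(mu - lambda) = 0.0919 hours

0.0919 hours


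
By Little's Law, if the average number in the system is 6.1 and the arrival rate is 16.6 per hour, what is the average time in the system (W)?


W = L / lambda = 6.1 / 16.6 = 0.3675 hours

0.3675 hours


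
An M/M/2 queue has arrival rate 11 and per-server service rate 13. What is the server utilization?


rho = lambda/(c*mu) = 11/(2*13) = 0.4231

0.4231


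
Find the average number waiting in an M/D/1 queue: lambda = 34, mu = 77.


M/D/1: Lq = rho^2 / (2*(1-rho)) where rho = 34/77; Lq = 0.17

0.17


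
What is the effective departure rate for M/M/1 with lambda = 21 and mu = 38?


For a stable queue (lambda < mu), throughput = lambda = 21 per hour

21 per hour


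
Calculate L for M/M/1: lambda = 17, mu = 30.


rho = 17/30; L = rho/(1-rho) = 1.31

1.31


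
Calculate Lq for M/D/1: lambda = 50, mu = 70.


M/D/1: Lq = rho^2 / (2*(1-rho)) where rho = 50/70; Lq = 0.89

0.89


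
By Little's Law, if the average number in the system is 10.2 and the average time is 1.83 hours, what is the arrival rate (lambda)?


lambda = L / W = 10.2 / 1.83 = 5.57 per hour

5.57 per hour


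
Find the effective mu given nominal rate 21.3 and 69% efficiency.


Effective rate = mu * efficiency = 21.3 * 0.69 = 14.7 per hour

14.7 per hour


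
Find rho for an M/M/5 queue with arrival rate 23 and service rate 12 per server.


rho = lambda/(c*mu) = 23/(5*12) = 0.3833

0.3833


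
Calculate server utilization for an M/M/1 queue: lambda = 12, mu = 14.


rho = lambda/mu = 12/14 = 0.8571

0.8571


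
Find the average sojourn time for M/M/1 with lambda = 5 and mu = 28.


W = 1/(mu - lambda) = 1/(28 - 5) = 0.0435 hours

0.0435 hours


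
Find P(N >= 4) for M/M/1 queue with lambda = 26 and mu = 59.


P(N >= 4) = rho^4 = (26/59)^4 = 0.0377

0.0377


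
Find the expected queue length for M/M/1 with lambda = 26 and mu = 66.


rho = 26/66; Lq = rho^2/(1-rho) = 0.26

0.26


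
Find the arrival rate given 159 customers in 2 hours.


lambda = total arrivals / time = 159 / 2 = 79.5 per hour

79.5 per hour


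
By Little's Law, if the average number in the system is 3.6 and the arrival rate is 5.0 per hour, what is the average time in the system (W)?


W = L / lambda = 3.6 / 5.0 = 0.72 hours

0.72 hours


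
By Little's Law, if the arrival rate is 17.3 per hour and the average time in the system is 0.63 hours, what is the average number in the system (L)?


L = lambda * W = 17.3 * 0.63 = 10.9

10.9


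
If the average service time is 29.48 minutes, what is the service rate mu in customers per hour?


mu = 60 / avg_service_time = 60 / 29.48 = 2.04 per hour

2.04 per hour


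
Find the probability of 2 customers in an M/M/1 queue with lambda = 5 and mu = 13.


rho = 5/13; P(n) = (1-rho)*rho^n = (1-5/13)*(5/13)^2 = 0.091

0.091


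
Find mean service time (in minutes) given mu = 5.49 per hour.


Mean service time = 60/mu = 60/5.49 = 10.93 minutes

10.93 minutes


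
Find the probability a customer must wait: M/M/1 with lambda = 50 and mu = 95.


P(wait) = rho = lambda/mu = 50/95 = 0.5263

0.5263


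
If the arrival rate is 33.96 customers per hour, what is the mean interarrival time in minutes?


Mean interarrival time = 60/lambda = 60/33.96 = 1.77 minutes

1.77 minutes


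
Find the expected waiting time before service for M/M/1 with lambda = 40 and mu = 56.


rho = 40/56; Wq = rho/(mu - lambda) = 0.0446 hours

0.0446 hours


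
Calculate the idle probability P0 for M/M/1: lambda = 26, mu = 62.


P0 = 1 - rho = 1 - 26/62 = 0.5806

0.5806


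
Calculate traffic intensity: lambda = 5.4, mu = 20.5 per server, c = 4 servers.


rho = lambda / (c * mu) = 5.4 / (4 * 20.5) = 0.0659

0.0659


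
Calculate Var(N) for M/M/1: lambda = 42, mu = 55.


rho = 42/55; Var(N) = rho/(1-rho)^2 = 13.67

13.67


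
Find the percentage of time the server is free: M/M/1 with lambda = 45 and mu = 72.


Idle fraction = (1 - rho) * 100 = (1 - 45/72) * 100 = 37.5%

37.5%


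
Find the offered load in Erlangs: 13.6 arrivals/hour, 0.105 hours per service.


Offered load a = lambda * E[S] = 13.6 * 0.105 = 1.43 Erlangs

1.43 Erlangs


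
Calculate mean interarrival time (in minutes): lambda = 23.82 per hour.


Mean interarrival time = 60/lambda = 60/23.82 = 2.52 minutes

2.52 minutes


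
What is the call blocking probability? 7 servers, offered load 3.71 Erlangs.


B(N,A) = (A^N/N!) / sum(A^k/k!, k=0..N) with N=7, A=3.71 = 0.0487

0.0487


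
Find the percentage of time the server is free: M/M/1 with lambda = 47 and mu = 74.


Idle fraction = (1 - rho) * 100 = (1 - 47/74) * 100 = 36.5%

36.5%


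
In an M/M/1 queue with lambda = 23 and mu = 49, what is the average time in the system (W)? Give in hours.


W = 1/(mu - lambda) = 1/(49 - 23) = 0.0385 hours

0.0385 hours


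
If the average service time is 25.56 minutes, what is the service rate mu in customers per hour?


mu = 60 / avg_service_time = 60 / 25.56 = 2.35 per hour

2.35 per hour


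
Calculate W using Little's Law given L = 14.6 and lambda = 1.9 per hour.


W = L / lambda = 14.6 / 1.9 = 7.6842 hours

7.6842 hours


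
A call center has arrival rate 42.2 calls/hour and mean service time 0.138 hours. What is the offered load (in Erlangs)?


Offered load a = lambda * E[S] = 42.2 * 0.138 = 5.82 Erlangs

5.82 Erlangs


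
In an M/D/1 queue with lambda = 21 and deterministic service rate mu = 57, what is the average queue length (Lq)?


M/D/1: Lq = rho^2 / (2*(1-rho)) where rho = 21/57; Lq = 0.11

0.11


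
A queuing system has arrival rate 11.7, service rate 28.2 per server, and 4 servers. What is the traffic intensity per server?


rho = lambda / (c * mu) = 11.7 / (4 * 28.2) = 0.1037

0.1037


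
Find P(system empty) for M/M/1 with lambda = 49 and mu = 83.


P0 = 1 - rho = 1 - 49/83 = 0.4096

0.4096


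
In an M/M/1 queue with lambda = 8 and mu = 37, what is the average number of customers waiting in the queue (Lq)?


rho = 8/37; Lq = rho^2/(1-rho) = 0.06

0.06


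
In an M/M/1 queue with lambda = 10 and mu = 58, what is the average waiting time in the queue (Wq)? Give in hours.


rho = 10/58; Wq = rho/(mu - lambda) = 0.0036 hours

0.0036 hours


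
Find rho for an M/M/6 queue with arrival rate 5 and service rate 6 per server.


rho = lambda/(c*mu) = 5/(6*6) = 0.1389

0.1389


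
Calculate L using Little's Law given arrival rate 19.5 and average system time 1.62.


L = lambda * W = 19.5 * 1.62 = 31.59

31.59


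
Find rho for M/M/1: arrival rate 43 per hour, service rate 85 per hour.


rho = lambda/mu = 43/85 = 0.5059

0.5059


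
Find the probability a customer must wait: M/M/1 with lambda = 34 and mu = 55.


P(wait) = rho = lambda/mu = 34/55 = 0.6182

0.6182


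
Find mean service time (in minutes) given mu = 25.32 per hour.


Mean service time = 60/mu = 60/25.32 = 2.37 minutes

2.37 minutes


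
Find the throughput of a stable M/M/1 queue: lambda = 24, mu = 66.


For a stable queue (lambda < mu), throughput = lambda = 24 per hour

24 per hour


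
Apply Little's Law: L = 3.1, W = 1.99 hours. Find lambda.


lambda = L / W = 3.1 / 1.99 = 1.56 per hour

1.56 per hour


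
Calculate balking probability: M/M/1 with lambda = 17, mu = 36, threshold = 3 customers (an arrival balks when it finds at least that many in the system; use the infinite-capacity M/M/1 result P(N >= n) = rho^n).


P(N >= 3) = rho^3 = (17/36)^3 = 0.1053

0.1053


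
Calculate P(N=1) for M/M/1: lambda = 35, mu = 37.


rho = 35/37; P(n) = (1-rho)*rho^n = (1-35/37)*(35/37)^1 = 0.0511

0.0511


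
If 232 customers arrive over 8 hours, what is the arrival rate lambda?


lambda = total arrivals / time = 232 / 8 = 29.0 per hour

29.0 per hour


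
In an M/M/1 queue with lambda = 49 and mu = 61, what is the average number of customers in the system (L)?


rho = 49/61; L = rho/(1-rho) = 4.08

4.08


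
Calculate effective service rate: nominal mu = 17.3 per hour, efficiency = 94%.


Effective rate = mu * efficiency = 17.3 * 0.94 = 16.26 per hour

16.26 per hour


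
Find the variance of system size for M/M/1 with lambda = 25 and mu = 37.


rho = 25/37; Var(N) = rho/(1-rho)^2 = 6.42

6.42


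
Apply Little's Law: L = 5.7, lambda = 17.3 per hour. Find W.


W = L / lambda = 5.7 / 17.3 = 0.3295 hours

0.3295 hours


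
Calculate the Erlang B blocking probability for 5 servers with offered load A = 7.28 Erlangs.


B(N,A) = (A^N/N!) / sum(A^k/k!, k=0..N) with N=5, A=7.28 = 0.4409

0.4409


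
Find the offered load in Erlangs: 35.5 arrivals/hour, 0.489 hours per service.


Offered load a = lambda * E[S] = 35.5 * 0.489 = 17.36 Erlangs

17.36 Erlangs


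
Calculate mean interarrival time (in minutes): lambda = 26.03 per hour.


Mean interarrival time = 60/lambda = 60/26.03 = 2.31 minutes

2.31 minutes


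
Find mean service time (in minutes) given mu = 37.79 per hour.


Mean service time = 60/mu = 60/37.79 = 1.59 minutes

1.59 minutes


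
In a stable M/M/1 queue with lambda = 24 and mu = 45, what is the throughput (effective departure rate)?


For a stable queue (lambda < mu), throughput = lambda = 24 per hour

24 per hour


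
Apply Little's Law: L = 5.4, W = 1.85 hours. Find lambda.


lambda = L / W = 5.4 / 1.85 = 2.92 per hour

2.92 per hour


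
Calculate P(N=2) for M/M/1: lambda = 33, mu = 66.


rho = 33/66; P(n) = (1-rho)*rho^n = (1-33/66)*(33/66)^2 = 0.125

0.125


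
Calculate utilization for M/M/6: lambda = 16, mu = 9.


rho = lambda/(c*mu) = 16/(6*9) = 0.2963

0.2963


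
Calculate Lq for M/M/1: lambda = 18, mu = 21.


rho = 18/21; Lq = rho^2/(1-rho) = 5.14

5.14


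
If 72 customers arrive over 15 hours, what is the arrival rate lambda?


lambda = total arrivals / time = 72 / 15 = 4.8 per hour

4.8 per hour


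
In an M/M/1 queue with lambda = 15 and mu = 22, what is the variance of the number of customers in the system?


rho = 15/22; Var(N) = rho/(1-rho)^2 = 6.73

6.73


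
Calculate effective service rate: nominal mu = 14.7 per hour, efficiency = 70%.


Effective rate = mu * efficiency = 14.7 * 0.7 = 10.29 per hour

10.29 per hour


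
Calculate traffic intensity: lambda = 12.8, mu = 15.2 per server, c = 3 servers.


rho = lambda / (c * mu) = 12.8 / (3 * 15.2) = 0.2807

0.2807


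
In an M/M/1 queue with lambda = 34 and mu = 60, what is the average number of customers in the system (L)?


rho = 34/60; L = rho/(1-rho) = 1.31

1.31


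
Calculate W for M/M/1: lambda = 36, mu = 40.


W = 1/(mu - lambda) = 1/(40 - 36) = 0.25 hours

0.25 hours


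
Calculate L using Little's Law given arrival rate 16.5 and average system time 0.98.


L = lambda * W = 16.5 * 0.98 = 16.17

16.17


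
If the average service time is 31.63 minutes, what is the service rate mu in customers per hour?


mu = 60 / avg_service_time = 60 / 31.63 = 1.9 per hour

1.9 per hour


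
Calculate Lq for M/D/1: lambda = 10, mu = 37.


M/D/1: Lq = rho^2 / (2*(1-rho)) where rho = 10/37; Lq = 0.05

0.05


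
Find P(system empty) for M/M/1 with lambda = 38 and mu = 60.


P0 = 1 - rho = 1 - 38/60 = 0.3667

0.3667


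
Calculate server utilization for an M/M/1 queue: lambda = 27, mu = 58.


rho = lambda/mu = 27/58 = 0.4655

0.4655


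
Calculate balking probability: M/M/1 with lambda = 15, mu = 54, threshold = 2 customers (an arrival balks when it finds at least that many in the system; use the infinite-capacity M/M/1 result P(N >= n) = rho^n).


P(N >= 2) = rho^2 = (15/54)^2 = 0.0772

0.0772


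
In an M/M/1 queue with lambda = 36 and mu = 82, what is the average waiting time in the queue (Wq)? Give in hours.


rho = 36/82; Wq = rho/(mu - lambda) = 0.0095 hours

0.0095 hours


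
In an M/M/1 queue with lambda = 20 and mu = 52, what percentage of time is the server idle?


Idle fraction = (1 - rho) * 100 = (1 - 20/52) * 100 = 61.5%

61.5%


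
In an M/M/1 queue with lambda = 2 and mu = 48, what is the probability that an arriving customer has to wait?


P(wait) = rho = lambda/mu = 2/48 = 0.0417

0.0417


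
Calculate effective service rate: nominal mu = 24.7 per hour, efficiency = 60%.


Effective rate = mu * efficiency = 24.7 * 0.6 = 14.82 per hour

14.82 per hour


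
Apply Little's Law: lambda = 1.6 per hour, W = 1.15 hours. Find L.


L = lambda * W = 1.6 * 1.15 = 1.84

1.84


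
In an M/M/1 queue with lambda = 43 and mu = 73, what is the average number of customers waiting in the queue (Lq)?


rho = 43/73; Lq = rho^2/(1-rho) = 0.84

0.84


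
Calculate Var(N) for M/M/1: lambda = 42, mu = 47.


rho = 42/47; Var(N) = rho/(1-rho)^2 = 78.96

78.96


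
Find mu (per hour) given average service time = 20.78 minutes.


mu = 60 / avg_service_time = 60 / 20.78 = 2.89 per hour

2.89 per hour


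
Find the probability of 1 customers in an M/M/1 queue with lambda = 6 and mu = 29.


rho = 6/29; P(n) = (1-rho)*rho^n = (1-6/29)*(6/29)^1 = 0.1641

0.1641


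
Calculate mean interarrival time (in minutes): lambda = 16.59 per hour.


Mean interarrival time = 60/lambda = 60/16.59 = 3.62 minutes

3.62 minutes


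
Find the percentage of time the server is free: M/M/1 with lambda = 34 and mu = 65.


Idle fraction = (1 - rho) * 100 = (1 - 34/65) * 100 = 47.7%

47.7%


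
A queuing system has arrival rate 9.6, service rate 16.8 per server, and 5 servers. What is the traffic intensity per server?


rho = lambda / (c * mu) = 9.6 / (5 * 16.8) = 0.1143

0.1143


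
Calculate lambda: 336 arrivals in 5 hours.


lambda = total arrivals / time = 336 / 5 = 67.2 per hour

67.2 per hour


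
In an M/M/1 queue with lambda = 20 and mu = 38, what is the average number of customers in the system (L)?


rho = 20/38; L = rho/(1-rho) = 1.11

1.11


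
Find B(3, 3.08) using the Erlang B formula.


B(N,A) = (A^N/N!) / sum(A^k/k!, k=0..N) with N=3, A=3.08 = 0.3556

0.3556


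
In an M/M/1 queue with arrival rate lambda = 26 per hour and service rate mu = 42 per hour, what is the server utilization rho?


rho = lambda/mu = 26/42 = 0.619

0.619


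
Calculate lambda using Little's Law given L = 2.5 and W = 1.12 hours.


lambda = L / W = 2.5 / 1.12 = 2.23 per hour

2.23 per hour


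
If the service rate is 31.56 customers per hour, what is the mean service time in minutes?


Mean service time = 60/mu = 60/31.56 = 1.9 minutes

1.9 minutes


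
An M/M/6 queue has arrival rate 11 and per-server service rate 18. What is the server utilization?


rho = lambda/(c*mu) = 11/(6*18) = 0.1019

0.1019


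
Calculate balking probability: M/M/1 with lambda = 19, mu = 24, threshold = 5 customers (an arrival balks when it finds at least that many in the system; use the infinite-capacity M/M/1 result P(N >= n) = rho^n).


P(N >= 5) = rho^5 = (19/24)^5 = 0.311

0.311


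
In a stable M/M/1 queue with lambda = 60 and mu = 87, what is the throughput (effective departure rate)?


For a stable queue (lambda < mu), throughput = lambda = 60 per hour

60 per hour


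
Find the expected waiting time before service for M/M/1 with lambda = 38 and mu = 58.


rho = 38/58; Wq = rho/(mu - lambda) = 0.0328 hours

0.0328 hours


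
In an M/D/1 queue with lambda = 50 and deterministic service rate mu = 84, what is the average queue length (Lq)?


M/D/1: Lq = rho^2 / (2*(1-rho)) where rho = 50/84; Lq = 0.44

0.44


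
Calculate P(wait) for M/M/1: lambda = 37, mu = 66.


P(wait) = rho = lambda/mu = 37/66 = 0.5606

0.5606


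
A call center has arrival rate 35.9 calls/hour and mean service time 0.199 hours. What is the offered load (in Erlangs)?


Offered load a = lambda * E[S] = 35.9 * 0.199 = 7.14 Erlangs

7.14 Erlangs


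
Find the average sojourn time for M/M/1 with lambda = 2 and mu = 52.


W = 1/(mu - lambda) = 1/(52 - 2) = 0.02 hours

0.02 hours


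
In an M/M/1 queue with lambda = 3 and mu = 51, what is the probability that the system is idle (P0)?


P0 = 1 - rho = 1 - 3/51 = 0.9412

0.9412


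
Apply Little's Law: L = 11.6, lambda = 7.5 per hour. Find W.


W = L / lambda = 11.6 / 7.5 = 1.5467 hours

1.5467 hours


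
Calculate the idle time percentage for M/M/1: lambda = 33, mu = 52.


Idle fraction = (1 - rho) * 100 = (1 - 33/52) * 100 = 36.5%

36.5%


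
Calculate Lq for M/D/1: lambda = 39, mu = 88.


M/D/1: Lq = rho^2 / (2*(1-rho)) where rho = 39/88; Lq = 0.18

0.18


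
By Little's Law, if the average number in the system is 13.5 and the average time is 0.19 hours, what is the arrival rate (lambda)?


lambda = L / W = 13.5 / 0.19 = 71.05 per hour

71.05 per hour


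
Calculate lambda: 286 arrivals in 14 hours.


lambda = total arrivals / time = 286 / 14 = 20.43 per hour

20.43 per hour


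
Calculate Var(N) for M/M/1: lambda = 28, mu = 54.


rho = 28/54; Var(N) = rho/(1-rho)^2 = 2.24

2.24


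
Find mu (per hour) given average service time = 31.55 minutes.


mu = 60 / avg_service_time = 60 / 31.55 = 1.9 per hour

1.9 per hour


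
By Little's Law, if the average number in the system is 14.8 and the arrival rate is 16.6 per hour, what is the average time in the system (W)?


W = L / lambda = 14.8 / 16.6 = 0.8916 hours

0.8916 hours


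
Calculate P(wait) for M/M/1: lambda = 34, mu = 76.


P(wait) = rho = lambda/mu = 34/76 = 0.4474

0.4474


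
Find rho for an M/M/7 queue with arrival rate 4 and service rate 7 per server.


rho = lambda/(c*mu) = 4/(7*7) = 0.0816

0.0816


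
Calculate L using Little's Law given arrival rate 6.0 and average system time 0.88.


L = lambda * W = 6.0 * 0.88 = 5.28

5.28


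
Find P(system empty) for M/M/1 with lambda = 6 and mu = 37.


P0 = 1 - rho = 1 - 6/37 = 0.8378

0.8378


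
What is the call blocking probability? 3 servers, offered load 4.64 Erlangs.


B(N,A) = (A^N/N!) / sum(A^k/k!, k=0..N) with N=3, A=4.64 = 0.5037

0.5037


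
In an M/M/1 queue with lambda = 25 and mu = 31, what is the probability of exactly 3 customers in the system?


rho = 25/31; P(n) = (1-rho)*rho^n = (1-25/31)*(25/31)^3 = 0.1015

0.1015


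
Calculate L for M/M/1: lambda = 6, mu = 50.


rho = 6/50; L = rho/(1-rho) = 0.14

0.14


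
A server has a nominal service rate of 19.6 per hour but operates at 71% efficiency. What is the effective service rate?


Effective rate = mu * efficiency = 19.6 * 0.71 = 13.92 per hour

13.92 per hour


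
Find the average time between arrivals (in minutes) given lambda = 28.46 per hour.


Mean interarrival time = 60/lambda = 60/28.46 = 2.11 minutes

2.11 minutes


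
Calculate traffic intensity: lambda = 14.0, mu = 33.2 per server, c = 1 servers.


rho = lambda / (c * mu) = 14.0 / (1 * 33.2) = 0.4217

0.4217


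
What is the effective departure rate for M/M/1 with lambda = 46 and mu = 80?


For a stable queue (lambda < mu), throughput = lambda = 46 per hour

46 per hour


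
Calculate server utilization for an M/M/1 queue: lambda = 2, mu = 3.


rho = lambda/mu = 2/3 = 0.6667

0.6667


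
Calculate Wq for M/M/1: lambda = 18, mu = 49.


rho = 18/49; Wq = rho/(mu - lambda) = 0.0118 hours

0.0118 hours


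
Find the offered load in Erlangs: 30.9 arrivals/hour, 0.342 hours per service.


Offered load a = lambda * E[S] = 30.9 * 0.342 = 10.57 Erlangs

10.57 Erlangs


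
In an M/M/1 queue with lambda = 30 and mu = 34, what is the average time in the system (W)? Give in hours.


W = 1/(mu - lambda) = 1/(34 - 30) = 0.25 hours

0.25 hours


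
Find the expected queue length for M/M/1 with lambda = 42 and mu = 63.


rho = 42/63; Lq = rho^2/(1-rho) = 1.33

1.33


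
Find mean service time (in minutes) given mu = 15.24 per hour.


Mean service time = 60/mu = 60/15.24 = 3.94 minutes

3.94 minutes


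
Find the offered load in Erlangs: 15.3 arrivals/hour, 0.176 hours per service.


Offered load a = lambda * E[S] = 15.3 * 0.176 = 2.69 Erlangs

2.69 Erlangs


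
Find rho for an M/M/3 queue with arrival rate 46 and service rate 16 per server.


rho = lambda/(c*mu) = 46/(3*16) = 0.9583

0.9583


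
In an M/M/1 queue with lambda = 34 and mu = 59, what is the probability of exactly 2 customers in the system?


rho = 34/59; P(n) = (1-rho)*rho^n = (1-34/59)*(34/59)^2 = 0.1407

0.1407


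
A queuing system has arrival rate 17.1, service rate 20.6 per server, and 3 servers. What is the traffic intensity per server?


rho = lambda / (c * mu) = 17.1 / (3 * 20.6) = 0.2767

0.2767


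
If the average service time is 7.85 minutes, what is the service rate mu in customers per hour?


mu = 60 / avg_service_time = 60 / 7.85 = 7.64 per hour

7.64 per hour


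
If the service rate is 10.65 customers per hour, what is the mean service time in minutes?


Mean service time = 60/mu = 60/10.65 = 5.63 minutes

5.63 minutes


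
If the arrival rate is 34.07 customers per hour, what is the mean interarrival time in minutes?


Mean interarrival time = 60/lambda = 60/34.07 = 1.76 minutes

1.76 minutes


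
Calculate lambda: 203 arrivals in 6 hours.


lambda = total arrivals / time = 203 / 6 = 33.83 per hour

33.83 per hour


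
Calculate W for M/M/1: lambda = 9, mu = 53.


W = 1/(mu - lambda) = 1/(53 - 9) = 0.0227 hours

0.0227 hours


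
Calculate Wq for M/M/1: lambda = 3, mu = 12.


rho = 3/12; Wq = rho/(mu - lambda) = 0.0278 hours

0.0278 hours


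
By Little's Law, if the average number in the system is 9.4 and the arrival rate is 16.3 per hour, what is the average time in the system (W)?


W = L / lambda = 9.4 / 16.3 = 0.5767 hours

0.5767 hours


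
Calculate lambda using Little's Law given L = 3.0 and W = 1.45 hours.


lambda = L / W = 3.0 / 1.45 = 2.07 per hour

2.07 per hour


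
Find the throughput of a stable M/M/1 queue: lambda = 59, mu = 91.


For a stable queue (lambda < mu), throughput = lambda = 59 per hour

59 per hour


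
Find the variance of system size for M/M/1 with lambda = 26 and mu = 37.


rho = 26/37; Var(N) = rho/(1-rho)^2 = 7.95

7.95


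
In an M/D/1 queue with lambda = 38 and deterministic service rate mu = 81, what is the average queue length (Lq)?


M/D/1: Lq = rho^2 / (2*(1-rho)) where rho = 38/81; Lq = 0.21

0.21


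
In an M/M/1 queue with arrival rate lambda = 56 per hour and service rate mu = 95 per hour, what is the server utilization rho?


rho = lambda/mu = 56/95 = 0.5895

0.5895


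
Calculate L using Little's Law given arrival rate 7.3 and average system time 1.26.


L = lambda * W = 7.3 * 1.26 = 9.2

9.2


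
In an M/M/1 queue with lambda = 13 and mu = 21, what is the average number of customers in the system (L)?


rho = 13/21; L = rho/(1-rho) = 1.63

1.63


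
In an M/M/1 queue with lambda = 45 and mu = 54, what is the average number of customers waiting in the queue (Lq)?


rho = 45/54; Lq = rho^2/(1-rho) = 4.17

4.17
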